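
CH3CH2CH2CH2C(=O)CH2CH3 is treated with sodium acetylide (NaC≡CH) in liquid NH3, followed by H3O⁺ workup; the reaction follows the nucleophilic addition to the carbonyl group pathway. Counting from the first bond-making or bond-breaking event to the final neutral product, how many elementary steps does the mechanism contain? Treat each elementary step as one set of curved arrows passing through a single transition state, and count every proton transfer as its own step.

2

Step 1: Nucleophilic addition: HC≡C⁻ adds to the carbonyl carbon, pushing the π(C=O) electron pair onto oxygen and giving a tetrahedral alkoxide.
Step 2: The alkoxide picks up a proton during H3O⁺ workup to yield a propargyl alcohol.
Total: 2 elementary steps.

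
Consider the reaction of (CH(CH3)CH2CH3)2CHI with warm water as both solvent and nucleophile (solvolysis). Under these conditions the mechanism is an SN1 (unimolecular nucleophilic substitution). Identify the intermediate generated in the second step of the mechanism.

tertiary carbocation

Step 1: Unassisted departure of I⁻ (taking the C–I bonding pair) generates a secondary carbocation.
Step 2: A hydride (H with its bonding pair) migrates from the adjacent sec-butyl carbon to the cationic centre — a 1,2-hydride shift — upgrading the secondary cation to a tertiary one.
After step 2 the species present is a tertiary carbocation.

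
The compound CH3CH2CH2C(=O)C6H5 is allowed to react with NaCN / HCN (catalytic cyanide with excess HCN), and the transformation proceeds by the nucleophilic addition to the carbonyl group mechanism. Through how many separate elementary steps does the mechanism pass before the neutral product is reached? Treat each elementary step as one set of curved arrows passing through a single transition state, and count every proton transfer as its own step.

2

Step 1: CN⁻ attacks the sp² carbonyl carbon; the C=O π bond breaks and the electrons end up as a lone pair on the alkoxide oxygen of the tetrahedral intermediate.
Step 2: Proton transfer from HCN to the alkoxide furnishes a cyanohydrin (and releases another CN⁻ to continue the reaction).
Total: 2 elementary steps.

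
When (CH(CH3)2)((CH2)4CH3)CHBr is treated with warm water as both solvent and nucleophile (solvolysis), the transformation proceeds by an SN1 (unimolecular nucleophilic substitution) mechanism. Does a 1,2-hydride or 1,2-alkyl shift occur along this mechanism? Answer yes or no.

yes

The first-formed carbocation is secondary.
The adjacent isopropyl carbon already bears 2 other carbon substituents and has a hydrogen to migrate; after a 1,2-hydride shift from that carbon the positive charge sits on a tertiary centre.
Tertiary is more stable than secondary, so the shift occurs.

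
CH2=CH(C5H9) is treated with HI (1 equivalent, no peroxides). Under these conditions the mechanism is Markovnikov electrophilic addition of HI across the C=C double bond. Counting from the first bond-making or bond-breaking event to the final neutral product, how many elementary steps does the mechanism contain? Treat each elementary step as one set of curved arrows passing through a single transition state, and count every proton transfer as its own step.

3

Step 1: Protonation of the alkene by HI: the π bond acts as the nucleophile and picks up H⁺, giving the more stable (Markovnikov) secondary carbocation. The H–I bond breaks heterolytically, releasing I⁻.
Step 2: Carbocation rearrangement: a 1,2-hydride shift from the adjacent cyclopentyl carbon converts the initially-formed secondary cation into the more stable tertiary cation.
Step 3: The I⁻ anion donates a lone pair to the carbocation, forming the new C–I σ-bond and giving the neutral alkyl halide.
Total: 3 elementary steps.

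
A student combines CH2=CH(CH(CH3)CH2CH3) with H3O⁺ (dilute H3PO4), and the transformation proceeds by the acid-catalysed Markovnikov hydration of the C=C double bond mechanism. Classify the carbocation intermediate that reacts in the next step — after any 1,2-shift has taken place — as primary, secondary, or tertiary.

Step 1: Electrophilic addition begins with the π(C=C) electrons forming a bond to the proton of H3O⁺. Following Markovnikov's rule, the resulting cation is secondary. H2O is released.
Step 2: Carbocation rearrangement: a 1,2-hydride shift from the adjacent sec-butyl carbon converts the initially-formed secondary cation into the more stable tertiary cation.
The cation rearranges from secondary to tertiary via a 1,2-hydride shift from the adjacent sec-butyl carbon; the tertiary cation is what reacts next.

tertiary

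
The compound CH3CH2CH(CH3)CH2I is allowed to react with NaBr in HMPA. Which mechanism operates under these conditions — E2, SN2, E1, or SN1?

Conditions: a primary substrate with a strong nucleophile in the polar aprotic solvent HMPA.
These conditions are the textbook signature of the SN2 pathway.
An unhindered substrate with a strong nucleophile in a polar aprotic solvent favours one-step backside displacement.

SN2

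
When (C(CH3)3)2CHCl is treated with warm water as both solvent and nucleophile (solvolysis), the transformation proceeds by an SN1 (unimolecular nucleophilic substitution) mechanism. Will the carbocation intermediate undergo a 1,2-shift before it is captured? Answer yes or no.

The first-formed carbocation is secondary.
The adjacent tert-butyl carbon has no hydrogen but bears methyl groups; migration of one methyl with its bonding pair (a 1,2-methyl shift) places the charge on a tertiary centre.
Tertiary is more stable than secondary, so the shift occurs.

yes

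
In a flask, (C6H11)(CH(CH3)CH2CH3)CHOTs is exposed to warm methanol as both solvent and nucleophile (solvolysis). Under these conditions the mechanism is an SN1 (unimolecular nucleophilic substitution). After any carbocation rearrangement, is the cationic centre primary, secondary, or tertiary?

Step 1: Unassisted departure of TsO⁻ (taking the C–O bonding pair) generates a secondary carbocation.
Step 2: Carbocation rearrangement: a 1,2-hydride shift from the adjacent cyclohexyl carbon converts the initially-formed secondary cation into the more stable tertiary cation.
The cation rearranges from secondary to tertiary via a 1,2-hydride shift from the adjacent cyclohexyl carbon; the tertiary cation is what reacts next.

tertiary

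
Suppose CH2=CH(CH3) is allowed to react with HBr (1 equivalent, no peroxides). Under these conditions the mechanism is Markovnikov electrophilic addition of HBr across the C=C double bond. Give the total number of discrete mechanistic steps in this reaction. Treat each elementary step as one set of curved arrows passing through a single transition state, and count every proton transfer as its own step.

2

Step 1: Protonation of the alkene by HBr: the π bond acts as the nucleophile and picks up H⁺, giving the more stable (Markovnikov) secondary carbocation. The H–Br bond breaks heterolytically, releasing Br⁻.
(No 1,2-shift: no single shift to an adjacent carbon would give a more stable cation.)
Step 2: Br⁻ captures the cation: a lone pair on Br⁻ fills the empty p orbital, producing the alkyl halide product.
Total: 2 elementary steps.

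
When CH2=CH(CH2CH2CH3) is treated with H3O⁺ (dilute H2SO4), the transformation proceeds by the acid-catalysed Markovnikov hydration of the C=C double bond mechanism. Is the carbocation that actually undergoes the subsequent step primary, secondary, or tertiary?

Step 1: Electrophilic addition begins with the π(C=C) electrons forming a bond to the proton of H3O⁺. Following Markovnikov's rule, the resulting cation is secondary. H2O is released.
No single 1,2-shift to an adjacent carbon would give a more-substituted cation, so no rearrangement occurs.

secondary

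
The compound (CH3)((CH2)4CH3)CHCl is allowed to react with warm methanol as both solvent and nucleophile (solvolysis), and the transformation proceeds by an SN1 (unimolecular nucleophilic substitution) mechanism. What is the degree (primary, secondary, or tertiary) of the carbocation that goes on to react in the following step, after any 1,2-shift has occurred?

secondary

Step 1: Rate-determining heterolysis of the C–Cl bond gives Cl⁻ and a secondary carbocation.
No single 1,2-shift to an adjacent carbon would give a more-substituted cation, so no rearrangement occurs.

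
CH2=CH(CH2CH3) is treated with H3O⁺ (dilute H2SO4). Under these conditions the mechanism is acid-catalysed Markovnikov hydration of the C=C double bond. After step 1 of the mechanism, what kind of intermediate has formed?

secondary carbocation

Step 1: Electrophilic addition begins with the π(C=C) electrons forming a bond to the proton of H3O⁺. Following Markovnikov's rule, the resulting cation is secondary. H2O is released.
After step 1 the species present is a secondary carbocation.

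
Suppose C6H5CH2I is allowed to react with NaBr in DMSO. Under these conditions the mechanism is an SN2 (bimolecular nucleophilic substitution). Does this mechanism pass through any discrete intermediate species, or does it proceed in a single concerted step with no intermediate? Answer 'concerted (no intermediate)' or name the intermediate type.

Br⁻ attacks the back face of the α-carbon while I⁻ departs with the C–I bonding pair — a single concerted displacement through a pentacoordinate transition state.
All bond changes occur in one transition state; no discrete intermediate is formed.

concerted (no intermediate)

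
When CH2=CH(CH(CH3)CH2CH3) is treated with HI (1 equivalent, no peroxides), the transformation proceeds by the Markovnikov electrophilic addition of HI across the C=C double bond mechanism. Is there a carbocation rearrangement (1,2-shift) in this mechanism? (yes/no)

yes

The first-formed carbocation is secondary.
The adjacent sec-butyl carbon already bears 2 other carbon substituents and has a hydrogen to migrate; after a 1,2-hydride shift from that carbon the positive charge sits on a tertiary centre.
Tertiary is more stable than secondary, so the shift occurs.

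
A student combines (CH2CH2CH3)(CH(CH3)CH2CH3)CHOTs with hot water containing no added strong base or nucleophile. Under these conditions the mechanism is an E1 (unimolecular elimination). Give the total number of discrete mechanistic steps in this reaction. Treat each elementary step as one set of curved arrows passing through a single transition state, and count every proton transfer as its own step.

3

Step 1: Unassisted departure of TsO⁻ (taking the C–O bonding pair) generates a secondary carbocation.
Step 2: A 1,2-hydride shift from the adjacent sec-butyl carbon moves the positive charge from the secondary centre to an adjacent carbon, generating a more stable tertiary carbocation.
Step 3: A water molecule (solvent) deprotonates a β-carbon; as the C–H bond breaks, those electrons form the new alkene π bond.
Total: 3 elementary steps.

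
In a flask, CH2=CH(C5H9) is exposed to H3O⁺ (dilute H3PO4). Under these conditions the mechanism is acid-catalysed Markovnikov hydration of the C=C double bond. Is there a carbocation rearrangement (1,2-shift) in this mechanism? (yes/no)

yes

The first-formed carbocation is secondary.
The adjacent cyclopentyl carbon already bears 2 other carbon substituents and has a hydrogen to migrate; after a 1,2-hydride shift from that carbon the positive charge sits on a tertiary centre.
Tertiary is more stable than secondary, so the shift occurs.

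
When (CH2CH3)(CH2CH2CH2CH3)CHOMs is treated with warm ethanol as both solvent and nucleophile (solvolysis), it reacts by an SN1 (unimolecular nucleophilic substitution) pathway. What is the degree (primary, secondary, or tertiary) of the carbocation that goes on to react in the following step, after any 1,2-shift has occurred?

secondary

Step 1: The C–O bond breaks with both electrons going to the mesylate; MsO⁻ leaves and a secondary carbocation remains.
No single 1,2-shift to an adjacent carbon would give a more-substituted cation, so no rearrangement occurs.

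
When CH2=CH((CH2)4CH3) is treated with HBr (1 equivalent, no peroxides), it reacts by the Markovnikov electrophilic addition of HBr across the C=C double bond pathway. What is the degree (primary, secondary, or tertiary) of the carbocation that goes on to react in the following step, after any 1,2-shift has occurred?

secondary

Step 1: Protonation of the alkene by HBr: the π bond acts as the nucleophile and picks up H⁺, giving the more stable (Markovnikov) secondary carbocation. The H–Br bond breaks heterolytically, releasing Br⁻.
No single 1,2-shift to an adjacent carbon would give a more-substituted cation, so no rearrangement occurs.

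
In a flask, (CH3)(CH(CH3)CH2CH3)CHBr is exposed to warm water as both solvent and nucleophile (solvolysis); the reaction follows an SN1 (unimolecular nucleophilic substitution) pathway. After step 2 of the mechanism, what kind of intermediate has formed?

tertiary carbocation

Step 1: Unassisted departure of Br⁻ (taking the C–Br bonding pair) generates a secondary carbocation.
Step 2: A hydride (H with its bonding pair) migrates from the adjacent sec-butyl carbon to the cationic centre — a 1,2-hydride shift — upgrading the secondary cation to a tertiary one.
After step 2 the species present is a tertiary carbocation.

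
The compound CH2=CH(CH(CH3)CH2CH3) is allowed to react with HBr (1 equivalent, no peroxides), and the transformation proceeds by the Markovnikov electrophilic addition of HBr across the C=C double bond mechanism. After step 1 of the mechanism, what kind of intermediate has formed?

secondary carbocation

Step 1: The π electrons of the C=C bond attack a proton of HBr; Markovnikov addition places the new C–H on the less-substituted alkene carbon, so the positive charge ends up on the more-substituted carbon — a secondary carbocation. The H–Br bond breaks heterolytically, releasing Br⁻.
After step 1 the species present is a secondary carbocation.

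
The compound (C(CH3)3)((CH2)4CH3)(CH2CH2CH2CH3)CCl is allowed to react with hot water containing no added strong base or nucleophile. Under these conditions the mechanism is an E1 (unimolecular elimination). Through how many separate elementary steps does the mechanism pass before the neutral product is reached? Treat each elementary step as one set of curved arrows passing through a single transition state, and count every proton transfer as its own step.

2

Step 1: Rate-determining heterolysis of the C–Cl bond gives Cl⁻ and a tertiary carbocation.
(No 1,2-shift: no single shift to an adjacent carbon would give a more stable cation.)
Step 2: Loss of a β-proton to a water molecule of the solvent: the C–H bonding pair collapses toward the cationic carbon to form the C=C π bond, yielding the alkene.
Total: 2 elementary steps.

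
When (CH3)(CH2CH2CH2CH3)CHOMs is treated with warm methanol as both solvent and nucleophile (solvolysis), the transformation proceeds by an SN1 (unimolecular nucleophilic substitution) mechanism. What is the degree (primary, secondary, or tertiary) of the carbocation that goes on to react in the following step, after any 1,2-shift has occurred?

Step 1: Ionisation: the C–O σ-bond cleaves heterolytically; both bonding electrons depart with MsO⁻, leaving a secondary carbocation at the α-carbon.
No single 1,2-shift to an adjacent carbon would give a more-substituted cation, so no rearrangement occurs.

secondary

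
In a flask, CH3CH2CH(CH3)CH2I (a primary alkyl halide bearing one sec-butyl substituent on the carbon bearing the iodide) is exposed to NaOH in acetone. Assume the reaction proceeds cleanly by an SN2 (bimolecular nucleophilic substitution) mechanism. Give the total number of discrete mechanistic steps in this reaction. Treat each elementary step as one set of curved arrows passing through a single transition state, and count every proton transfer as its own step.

1

Step 1: OH⁻ attacks the back face of the α-carbon while I⁻ departs with the C–I bonding pair — a single concerted displacement through a pentacoordinate transition state.
Total: 1 elementary step.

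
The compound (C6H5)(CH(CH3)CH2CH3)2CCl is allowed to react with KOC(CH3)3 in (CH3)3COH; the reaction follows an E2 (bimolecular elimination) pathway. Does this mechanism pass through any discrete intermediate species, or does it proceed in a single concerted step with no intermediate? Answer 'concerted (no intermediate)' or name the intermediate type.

The strong base (CH3)3CO⁻ removes a β-hydrogen; in the same concerted event the electrons of the breaking C–H bond form the new π(C=C) bond and the C–Cl σ-bond breaks, expelling Cl⁻. Anti-periplanar geometry; one transition state.
All bond changes occur in one transition state; no discrete intermediate is formed.

concerted (no intermediate)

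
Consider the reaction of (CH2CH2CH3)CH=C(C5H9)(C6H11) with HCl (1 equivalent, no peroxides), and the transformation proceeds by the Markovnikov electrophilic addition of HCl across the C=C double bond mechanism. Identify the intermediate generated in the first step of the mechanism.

tertiary carbocation

Step 1: The π electrons of the C=C bond attack a proton of HCl; Markovnikov addition places the new C–H on the less-substituted alkene carbon, so the positive charge ends up on the more-substituted carbon — a tertiary carbocation. The H–Cl bond breaks heterolytically, releasing Cl⁻.
After step 1 the species present is a tertiary carbocation.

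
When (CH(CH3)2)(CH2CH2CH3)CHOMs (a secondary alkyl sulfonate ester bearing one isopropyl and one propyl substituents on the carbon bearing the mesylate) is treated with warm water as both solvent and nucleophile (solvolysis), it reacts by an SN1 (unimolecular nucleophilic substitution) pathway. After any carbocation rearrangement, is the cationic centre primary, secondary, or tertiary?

Step 1: Ionisation: the C–O σ-bond cleaves heterolytically; both bonding electrons depart with MsO⁻, leaving a secondary carbocation at the α-carbon.
Step 2: Carbocation rearrangement: a 1,2-hydride shift from the adjacent isopropyl carbon converts the initially-formed secondary cation into the more stable tertiary cation.
The cation rearranges from secondary to tertiary via a 1,2-hydride shift from the adjacent isopropyl carbon; the tertiary cation is what reacts next.

tertiary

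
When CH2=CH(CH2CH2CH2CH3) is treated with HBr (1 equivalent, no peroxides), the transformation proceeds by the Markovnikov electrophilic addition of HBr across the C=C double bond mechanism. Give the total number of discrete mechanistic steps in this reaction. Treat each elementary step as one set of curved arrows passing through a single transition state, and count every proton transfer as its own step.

2

Step 1: Electrophilic addition begins with the π(C=C) electrons forming a bond to the proton of HBr. Following Markovnikov's rule, the resulting cation is secondary. The H–Br bond breaks heterolytically, releasing Br⁻.
(No 1,2-shift: no single shift to an adjacent carbon would give a more stable cation.)
Step 2: The Br⁻ anion donates a lone pair to the carbocation, forming the new C–Br σ-bond and giving the neutral alkyl halide.
Total: 2 elementary steps.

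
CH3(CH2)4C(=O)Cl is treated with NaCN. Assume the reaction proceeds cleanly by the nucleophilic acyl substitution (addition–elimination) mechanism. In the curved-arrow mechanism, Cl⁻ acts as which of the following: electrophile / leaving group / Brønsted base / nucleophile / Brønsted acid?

leaving group

Step 2: Elimination step: re-formation of the carbonyl π bond drives out Cl⁻, giving the new acyl compound.
Cl⁻ departs with both electrons of the breaking σ-bond — that is the definition of a leaving group.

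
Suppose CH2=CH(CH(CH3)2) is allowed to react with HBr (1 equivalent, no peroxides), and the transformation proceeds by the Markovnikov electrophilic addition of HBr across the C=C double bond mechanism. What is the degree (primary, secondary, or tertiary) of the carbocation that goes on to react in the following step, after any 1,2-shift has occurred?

tertiary

Step 1: Electrophilic addition begins with the π(C=C) electrons forming a bond to the proton of HBr. Following Markovnikov's rule, the resulting cation is secondary. The H–Br bond breaks heterolytically, releasing Br⁻.
Step 2: A hydride (H with its bonding pair) migrates from the adjacent isopropyl carbon to the cationic centre — a 1,2-hydride shift — upgrading the secondary cation to a tertiary one.
The cation rearranges from secondary to tertiary via a 1,2-hydride shift from the adjacent isopropyl carbon; the tertiary cation is what reacts next.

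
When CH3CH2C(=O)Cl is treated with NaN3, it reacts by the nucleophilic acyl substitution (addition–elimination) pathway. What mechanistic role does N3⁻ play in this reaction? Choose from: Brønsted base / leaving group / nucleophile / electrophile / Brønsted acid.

Step 1: A lone pair on the N of N3⁻ attacks the electrophilic acyl carbon; the π(C=O) electrons move onto oxygen, giving a tetrahedral intermediate.
N3⁻ donates an electron pair to form a new σ-bond to carbon — it is the nucleophile.

nucleophile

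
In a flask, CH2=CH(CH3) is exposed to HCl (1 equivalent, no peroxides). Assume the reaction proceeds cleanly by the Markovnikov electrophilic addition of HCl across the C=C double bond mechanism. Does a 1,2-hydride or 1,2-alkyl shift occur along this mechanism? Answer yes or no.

The first-formed carbocation is secondary.
No single 1,2-shift to an adjacent carbon would produce a more-substituted cation than the one already present, so no rearrangement occurs.

no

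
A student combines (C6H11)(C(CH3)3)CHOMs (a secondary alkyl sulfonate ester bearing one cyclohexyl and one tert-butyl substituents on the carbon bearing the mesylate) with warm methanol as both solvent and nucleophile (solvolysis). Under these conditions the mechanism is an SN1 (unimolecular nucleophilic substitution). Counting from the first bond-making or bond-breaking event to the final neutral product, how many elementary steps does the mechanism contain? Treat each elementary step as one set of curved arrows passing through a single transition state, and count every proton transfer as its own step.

Step 1: Ionisation: the C–O σ-bond cleaves heterolytically; both bonding electrons depart with MsO⁻, leaving a secondary carbocation at the α-carbon.
Step 2: A 1,2-hydride shift from the adjacent cyclohexyl carbon moves the positive charge from the secondary centre to an adjacent carbon, generating a more stable tertiary carbocation.
Step 3: A lone pair on the oxygen of CH3OH attacks the carbocation, forming a new C–O σ-bond and an oxonium ion.
Step 4: A second solvent molecule removes the proton on oxygen, giving the neutral ether product.
Total: 4 elementary steps.

4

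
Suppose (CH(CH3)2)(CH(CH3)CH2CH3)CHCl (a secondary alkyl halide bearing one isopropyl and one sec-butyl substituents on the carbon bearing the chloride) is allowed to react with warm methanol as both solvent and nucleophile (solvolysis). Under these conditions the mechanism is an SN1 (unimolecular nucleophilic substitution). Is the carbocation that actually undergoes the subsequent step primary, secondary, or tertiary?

Step 1: Unassisted departure of Cl⁻ (taking the C–Cl bonding pair) generates a secondary carbocation.
Step 2: A hydride (H with its bonding pair) migrates from the adjacent isopropyl carbon to the cationic centre — a 1,2-hydride shift — upgrading the secondary cation to a tertiary one.
The cation rearranges from secondary to tertiary via a 1,2-hydride shift from the adjacent isopropyl carbon; the tertiary cation is what reacts next.

tertiary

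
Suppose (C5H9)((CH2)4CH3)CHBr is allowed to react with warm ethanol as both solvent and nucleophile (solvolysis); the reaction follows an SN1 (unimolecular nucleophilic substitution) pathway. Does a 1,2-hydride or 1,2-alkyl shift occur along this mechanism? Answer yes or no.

The first-formed carbocation is secondary.
The adjacent cyclopentyl carbon already bears 2 other carbon substituents and has a hydrogen to migrate; after a 1,2-hydride shift from that carbon the positive charge sits on a tertiary centre.
Tertiary is more stable than secondary, so the shift occurs.

yes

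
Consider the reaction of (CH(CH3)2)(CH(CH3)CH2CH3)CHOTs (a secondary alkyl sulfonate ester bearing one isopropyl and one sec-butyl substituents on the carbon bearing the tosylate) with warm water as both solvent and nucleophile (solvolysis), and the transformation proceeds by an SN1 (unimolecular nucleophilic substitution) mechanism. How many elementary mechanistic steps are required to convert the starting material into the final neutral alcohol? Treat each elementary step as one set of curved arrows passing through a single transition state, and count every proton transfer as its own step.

4

Step 1: The C–O bond breaks with both electrons going to the tosylate; TsO⁻ leaves and a secondary carbocation remains.
Step 2: A 1,2-hydride shift from the adjacent isopropyl carbon moves the positive charge from the secondary centre to an adjacent carbon, generating a more stable tertiary carbocation.
Step 3: H2O donates an oxygen lone pair into the empty p orbital of the cation, giving a protonated alcohol (an oxonium ion).
Step 4: Proton transfer from the O–H of the oxonium ion to a solvent molecule delivers the neutral alcohol.
Total: 4 elementary steps.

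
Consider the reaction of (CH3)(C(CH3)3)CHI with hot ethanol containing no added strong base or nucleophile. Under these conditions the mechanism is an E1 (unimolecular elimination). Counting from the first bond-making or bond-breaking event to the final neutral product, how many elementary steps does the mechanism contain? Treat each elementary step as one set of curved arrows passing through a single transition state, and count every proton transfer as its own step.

Step 1: The C–I bond breaks with both electrons going to the iodide; I⁻ leaves and a secondary carbocation remains.
Step 2: A methyl group with its bonding pair migrates from the adjacent tert-butyl carbon to the cationic centre — a 1,2-methyl shift — upgrading the secondary cation to a tertiary one.
Step 3: A weak base (an ethanol molecule from the solvent) removes a proton from a carbon adjacent to the cationic centre; the electrons of that C–H bond become the new π(C=C) bond, giving the alkene.
Total: 3 elementary steps.

3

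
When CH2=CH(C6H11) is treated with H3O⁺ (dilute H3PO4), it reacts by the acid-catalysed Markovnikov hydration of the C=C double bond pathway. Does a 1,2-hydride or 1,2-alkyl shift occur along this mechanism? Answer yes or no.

The first-formed carbocation is secondary.
The adjacent cyclohexyl carbon already bears 2 other carbon substituents and has a hydrogen to migrate; after a 1,2-hydride shift from that carbon the positive charge sits on a tertiary centre.
Tertiary is more stable than secondary, so the shift occurs.

yes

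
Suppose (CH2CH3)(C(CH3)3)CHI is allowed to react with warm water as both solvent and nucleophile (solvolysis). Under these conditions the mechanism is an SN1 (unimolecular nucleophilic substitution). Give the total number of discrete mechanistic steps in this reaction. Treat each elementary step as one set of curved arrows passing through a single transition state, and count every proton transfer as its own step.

Step 1: Unassisted departure of I⁻ (taking the C–I bonding pair) generates a secondary carbocation.
Step 2: Carbocation rearrangement: a 1,2-methyl shift from the adjacent tert-butyl carbon converts the initially-formed secondary cation into the more stable tertiary cation.
Step 3: Nucleophilic capture: the oxygen of H2O bonds to the cationic carbon, producing an oxonium-ion intermediate.
Step 4: A second solvent molecule removes the proton on oxygen, giving the neutral alcohol product.
Total: 4 elementary steps.

4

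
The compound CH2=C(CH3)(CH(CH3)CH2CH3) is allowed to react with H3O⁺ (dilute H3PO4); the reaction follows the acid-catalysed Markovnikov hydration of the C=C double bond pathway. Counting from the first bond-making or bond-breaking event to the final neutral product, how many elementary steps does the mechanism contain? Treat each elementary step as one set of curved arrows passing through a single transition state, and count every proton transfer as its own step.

3

Step 1: Protonation of the alkene by H3O⁺: the π bond acts as the nucleophile and picks up H⁺, giving the more stable (Markovnikov) tertiary carbocation. H2O is released.
(No 1,2-shift: no single shift to an adjacent carbon would give a more stable cation.)
Step 2: Nucleophilic capture of the cation by H2O produces the protonated alcohol (an oxonium ion).
Step 3: H2O removes a proton from the oxonium oxygen, regenerating H3O⁺ and giving the neutral alcohol.
Total: 3 elementary steps.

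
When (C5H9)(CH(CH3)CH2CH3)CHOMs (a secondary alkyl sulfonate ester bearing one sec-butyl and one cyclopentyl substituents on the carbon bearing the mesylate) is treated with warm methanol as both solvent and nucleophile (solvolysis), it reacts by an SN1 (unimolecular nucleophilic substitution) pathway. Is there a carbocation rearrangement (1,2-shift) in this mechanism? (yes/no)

The first-formed carbocation is secondary.
The adjacent sec-butyl carbon already bears 2 other carbon substituents and has a hydrogen to migrate; after a 1,2-hydride shift from that carbon the positive charge sits on a tertiary centre.
Tertiary is more stable than secondary, so the shift occurs.

yes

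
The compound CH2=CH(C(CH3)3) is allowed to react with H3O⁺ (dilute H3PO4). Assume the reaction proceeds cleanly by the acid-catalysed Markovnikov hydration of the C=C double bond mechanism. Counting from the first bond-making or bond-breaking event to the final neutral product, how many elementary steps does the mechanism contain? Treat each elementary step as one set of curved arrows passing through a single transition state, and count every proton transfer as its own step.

Step 1: The π electrons of the C=C bond attack a proton of H3O⁺; Markovnikov addition places the new C–H on the less-substituted alkene carbon, so the positive charge ends up on the more-substituted carbon — a secondary carbocation. H2O is released.
Step 2: Carbocation rearrangement: a 1,2-methyl shift from the adjacent tert-butyl carbon converts the initially-formed secondary cation into the more stable tertiary cation.
Step 3: A lone pair on the oxygen of H2O attacks the carbocation, forming a C–O bond and an oxonium ion (a protonated alcohol).
Step 4: Proton transfer from the O–H of the oxonium ion to H2O completes the catalytic cycle and yields the alcohol.
Total: 4 elementary steps.

4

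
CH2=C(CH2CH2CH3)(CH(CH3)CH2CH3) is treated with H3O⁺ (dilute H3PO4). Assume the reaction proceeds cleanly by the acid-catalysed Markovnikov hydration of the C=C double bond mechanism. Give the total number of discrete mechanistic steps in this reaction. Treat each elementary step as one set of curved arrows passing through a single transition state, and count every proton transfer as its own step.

Step 1: The π electrons of the C=C bond attack a proton of H3O⁺; Markovnikov addition places the new C–H on the less-substituted alkene carbon, so the positive charge ends up on the more-substituted carbon — a tertiary carbocation. H2O is released.
(No 1,2-shift: no single shift to an adjacent carbon would give a more stable cation.)
Step 2: Water acts as the nucleophile: an oxygen lone pair bonds to the cationic carbon, giving an oxonium-ion intermediate.
Step 3: H2O removes a proton from the oxonium oxygen, regenerating H3O⁺ and giving the neutral alcohol.
Total: 3 elementary steps.

3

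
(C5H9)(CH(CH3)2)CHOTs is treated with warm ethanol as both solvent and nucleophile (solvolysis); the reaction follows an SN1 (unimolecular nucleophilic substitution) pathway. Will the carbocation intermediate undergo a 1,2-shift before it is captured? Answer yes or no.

The first-formed carbocation is secondary.
The adjacent cyclopentyl carbon already bears 2 other carbon substituents and has a hydrogen to migrate; after a 1,2-hydride shift from that carbon the positive charge sits on a tertiary centre.
Tertiary is more stable than secondary, so the shift occurs.

yes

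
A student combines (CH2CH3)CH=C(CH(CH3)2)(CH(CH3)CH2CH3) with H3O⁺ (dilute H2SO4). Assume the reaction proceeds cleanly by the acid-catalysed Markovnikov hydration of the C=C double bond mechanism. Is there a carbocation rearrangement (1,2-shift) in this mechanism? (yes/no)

The first-formed carbocation is tertiary.
No single 1,2-shift to an adjacent carbon would produce a more-substituted cation than the one already present, so no rearrangement occurs.

no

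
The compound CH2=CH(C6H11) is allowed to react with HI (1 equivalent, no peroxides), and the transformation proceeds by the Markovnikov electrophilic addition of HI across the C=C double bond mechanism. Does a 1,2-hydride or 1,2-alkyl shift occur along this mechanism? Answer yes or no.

yes

The first-formed carbocation is secondary.
The adjacent cyclohexyl carbon already bears 2 other carbon substituents and has a hydrogen to migrate; after a 1,2-hydride shift from that carbon the positive charge sits on a tertiary centre.
Tertiary is more stable than secondary, so the shift occurs.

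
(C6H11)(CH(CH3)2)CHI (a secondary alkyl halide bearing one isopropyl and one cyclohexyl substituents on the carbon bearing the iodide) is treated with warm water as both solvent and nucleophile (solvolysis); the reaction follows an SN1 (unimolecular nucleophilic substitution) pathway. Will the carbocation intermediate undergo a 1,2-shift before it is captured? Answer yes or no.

The first-formed carbocation is secondary.
The adjacent isopropyl carbon already bears 2 other carbon substituents and has a hydrogen to migrate; after a 1,2-hydride shift from that carbon the positive charge sits on a tertiary centre.
Tertiary is more stable than secondary, so the shift occurs.

yes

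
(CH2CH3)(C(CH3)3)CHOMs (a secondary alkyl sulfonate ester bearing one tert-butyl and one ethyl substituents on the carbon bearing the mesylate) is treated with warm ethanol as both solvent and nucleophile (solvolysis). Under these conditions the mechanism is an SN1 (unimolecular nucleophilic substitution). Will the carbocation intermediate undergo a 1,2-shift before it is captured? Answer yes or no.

yes

The first-formed carbocation is secondary.
The adjacent tert-butyl carbon has no hydrogen but bears methyl groups; migration of one methyl with its bonding pair (a 1,2-methyl shift) places the charge on a tertiary centre.
Tertiary is more stable than secondary, so the shift occurs.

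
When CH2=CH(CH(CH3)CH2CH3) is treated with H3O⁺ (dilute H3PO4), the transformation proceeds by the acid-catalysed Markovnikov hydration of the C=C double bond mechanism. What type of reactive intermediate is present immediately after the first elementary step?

secondary carbocation

Step 1: Electrophilic addition begins with the π(C=C) electrons forming a bond to the proton of H3O⁺. Following Markovnikov's rule, the resulting cation is secondary. H2O is released.
After step 1 the species present is a secondary carbocation.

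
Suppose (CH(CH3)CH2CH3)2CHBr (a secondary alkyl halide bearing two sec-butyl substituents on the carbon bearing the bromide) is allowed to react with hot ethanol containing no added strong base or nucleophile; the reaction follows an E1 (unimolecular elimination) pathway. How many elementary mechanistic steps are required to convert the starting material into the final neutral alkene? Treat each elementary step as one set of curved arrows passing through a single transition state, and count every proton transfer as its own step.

3

Step 1: The C–Br bond breaks with both electrons going to the bromide; Br⁻ leaves and a secondary carbocation remains.
Step 2: Carbocation rearrangement: a 1,2-hydride shift from the adjacent sec-butyl carbon converts the initially-formed secondary cation into the more stable tertiary cation.
Step 3: An ethanol molecule (solvent) deprotonates a β-carbon; as the C–H bond breaks, those electrons form the new alkene π bond.
Total: 3 elementary steps.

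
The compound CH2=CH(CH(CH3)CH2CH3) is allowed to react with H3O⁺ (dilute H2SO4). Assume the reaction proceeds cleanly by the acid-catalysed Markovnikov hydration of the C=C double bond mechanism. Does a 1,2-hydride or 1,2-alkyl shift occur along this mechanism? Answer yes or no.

The first-formed carbocation is secondary.
The adjacent sec-butyl carbon already bears 2 other carbon substituents and has a hydrogen to migrate; after a 1,2-hydride shift from that carbon the positive charge sits on a tertiary centre.
Tertiary is more stable than secondary, so the shift occurs.

yes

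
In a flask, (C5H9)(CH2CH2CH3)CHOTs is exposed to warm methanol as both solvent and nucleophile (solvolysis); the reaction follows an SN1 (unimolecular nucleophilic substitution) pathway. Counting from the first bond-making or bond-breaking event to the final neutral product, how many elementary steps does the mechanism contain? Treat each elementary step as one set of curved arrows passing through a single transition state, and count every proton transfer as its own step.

4

Step 1: Rate-determining heterolysis of the C–O bond gives TsO⁻ and a secondary carbocation.
Step 2: Carbocation rearrangement: a 1,2-hydride shift from the adjacent cyclopentyl carbon converts the initially-formed secondary cation into the more stable tertiary cation.
Step 3: Nucleophilic capture: the oxygen of CH3OH bonds to the cationic carbon, producing an oxonium-ion intermediate.
Step 4: A second solvent molecule removes the proton on oxygen, giving the neutral ether product.
Total: 4 elementary steps.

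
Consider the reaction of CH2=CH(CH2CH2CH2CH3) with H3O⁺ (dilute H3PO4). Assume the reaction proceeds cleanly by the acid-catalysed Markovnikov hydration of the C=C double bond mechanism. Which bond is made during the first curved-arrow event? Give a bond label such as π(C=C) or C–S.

Step 1: The π electrons of the C=C bond attack a proton of H3O⁺; Markovnikov addition places the new C–H on the less-substituted alkene carbon, so the positive charge ends up on the more-substituted carbon — a secondary carbocation. H2O is released.
The bond formed in this step is the C–H bond.

C–H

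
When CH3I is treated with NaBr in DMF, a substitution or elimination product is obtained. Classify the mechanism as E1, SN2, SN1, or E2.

SN2

Conditions: a methyl substrate with a strong nucleophile in the polar aprotic solvent DMF.
These conditions are the textbook signature of the SN2 pathway.
An unhindered substrate with a strong nucleophile in a polar aprotic solvent favours one-step backside displacement.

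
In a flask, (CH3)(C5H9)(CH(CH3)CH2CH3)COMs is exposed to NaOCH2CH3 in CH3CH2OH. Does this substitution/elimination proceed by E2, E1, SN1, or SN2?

E2

Conditions: a strong base with a tertiary substrate bearing a β-hydrogen.
These conditions are the textbook signature of the E2 pathway.
A strong (often hindered) base removes a β-H in concert with loss of the leaving group — bimolecular elimination.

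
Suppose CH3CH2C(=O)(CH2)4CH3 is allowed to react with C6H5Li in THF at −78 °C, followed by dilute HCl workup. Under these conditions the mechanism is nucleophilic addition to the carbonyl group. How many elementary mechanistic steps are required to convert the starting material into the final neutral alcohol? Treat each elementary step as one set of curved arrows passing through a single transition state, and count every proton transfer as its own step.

Step 1: A lone pair / filled orbital on the carbanion-like carbon of C6H5Li attacks the electrophilic carbonyl carbon; the π(C=O) electrons shift onto oxygen, producing a tetrahedral alkoxide intermediate.
Step 2: Protonation of the alkoxide by dilute HCl workup furnishes an alcohol.
Total: 2 elementary steps.

2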